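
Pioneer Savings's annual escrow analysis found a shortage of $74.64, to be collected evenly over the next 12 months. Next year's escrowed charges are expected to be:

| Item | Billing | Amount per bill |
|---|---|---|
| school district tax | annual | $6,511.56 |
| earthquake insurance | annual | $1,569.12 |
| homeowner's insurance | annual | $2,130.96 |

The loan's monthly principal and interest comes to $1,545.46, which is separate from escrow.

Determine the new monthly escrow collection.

$857.19

School district tax — $6,511.56 annually
Earthquake insurance — $1,569.12 annually
Homeowner's insurance — $2,130.96 annually
Combined annual = $10,211.64
Base monthly escrow = $10,211.64 ÷ 12 = $850.97
Shortage per month = $74.64 ÷ 12 = $6.22
New monthly escrow = $850.97 + $6.22 = $857.19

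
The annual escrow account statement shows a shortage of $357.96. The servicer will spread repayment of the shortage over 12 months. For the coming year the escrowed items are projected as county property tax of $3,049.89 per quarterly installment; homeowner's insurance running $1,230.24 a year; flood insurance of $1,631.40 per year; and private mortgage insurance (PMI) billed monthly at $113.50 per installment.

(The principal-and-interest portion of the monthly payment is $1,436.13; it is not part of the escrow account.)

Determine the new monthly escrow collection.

County property tax — $3,049.89 × 4 = $12,199.56
Homeowner's insurance — $1,230.24
Flood insurance — $1,631.40
Private mortgage insurance (PMI) — $113.50 × 12 = $1,362.00
Yearly total = $16,423.20
Base monthly escrow = $16,423.20 ÷ 12 = $1,368.60
Shortage spread = $357.96 ÷ 12 = $29.83/mo
Adjusted monthly = $1,368.60 + $29.83 = $1,398.43

$1,398.43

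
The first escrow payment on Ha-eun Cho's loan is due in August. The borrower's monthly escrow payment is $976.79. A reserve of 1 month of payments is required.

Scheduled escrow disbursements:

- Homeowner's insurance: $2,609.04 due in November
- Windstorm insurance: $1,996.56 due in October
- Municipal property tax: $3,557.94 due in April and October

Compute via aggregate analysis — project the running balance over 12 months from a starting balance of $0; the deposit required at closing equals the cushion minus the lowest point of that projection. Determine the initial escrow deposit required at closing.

Cushion = 1 × $976.79 = $976.79
Trial balance (start $0, +$976.79 each month, − disbursements):
  Aug: +$976.79 → $976.79
  Sep: +$976.79 → $1,953.58
  Oct: +$976.79 − $5,554.50 → -$2,624.13
  Nov: +$976.79 − $2,609.04 → -$4,256.38
  Dec: +$976.79 → -$3,279.59
  Jan: +$976.79 → -$2,302.80
  Feb: +$976.79 → -$1,326.01
  Mar: +$976.79 → -$349.22
  Apr: +$976.79 − $3,557.94 → -$2,930.37
  May: +$976.79 → -$1,953.58
  Jun: +$976.79 → -$976.79
  Jul: +$976.79 → $0.00
Lowest trial balance = -$4,256.38 (Nov)
Initial deposit = cushion − low point = $976.79 − (-$4,256.38) = $5,233.17

$5,233.17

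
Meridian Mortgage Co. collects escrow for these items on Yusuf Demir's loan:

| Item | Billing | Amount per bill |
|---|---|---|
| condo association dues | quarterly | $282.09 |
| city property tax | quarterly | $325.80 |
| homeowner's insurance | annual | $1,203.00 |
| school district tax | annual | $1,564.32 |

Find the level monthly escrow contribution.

$433.24

Condo association dues — $282.09 × 4 = $1,128.36 per year
City property tax — $325.80 × 4 = $1,303.20 per year
Homeowner's insurance — $1,203.00 per year
School district tax — $1,564.32 per year
Yearly total = $1,128.36 + $1,303.20 + $1,203.00 + $1,564.32 = $5,198.88
Monthly escrow = $5,198.88 ÷ 12 = $433.24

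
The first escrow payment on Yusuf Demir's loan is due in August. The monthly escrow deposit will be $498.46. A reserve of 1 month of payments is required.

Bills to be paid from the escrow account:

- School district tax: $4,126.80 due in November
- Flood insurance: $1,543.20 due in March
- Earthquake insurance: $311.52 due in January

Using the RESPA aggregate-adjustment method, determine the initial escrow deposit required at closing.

$2,631.42

Cushion = 1 × $498.46 = $498.46
Trial balance (start $0, +$498.46 each month, − disbursements):
  Aug: +$498.46 → $498.46
  Sep: +$498.46 → $996.92
  Oct: +$498.46 → $1,495.38
  Nov: +$498.46 − $4,126.80 → -$2,132.96
  Dec: +$498.46 → -$1,634.50
  Jan: +$498.46 − $311.52 → -$1,447.56
  Feb: +$498.46 → -$949.10
  Mar: +$498.46 − $1,543.20 → -$1,993.84
  Apr: +$498.46 → -$1,495.38
  May: +$498.46 → -$996.92
  Jun: +$498.46 → -$498.46
  Jul: +$498.46 → $0.00
Lowest trial balance = -$2,132.96 (Nov)
Initial deposit = cushion − low point = $498.46 − (-$2,132.96) = $2,631.42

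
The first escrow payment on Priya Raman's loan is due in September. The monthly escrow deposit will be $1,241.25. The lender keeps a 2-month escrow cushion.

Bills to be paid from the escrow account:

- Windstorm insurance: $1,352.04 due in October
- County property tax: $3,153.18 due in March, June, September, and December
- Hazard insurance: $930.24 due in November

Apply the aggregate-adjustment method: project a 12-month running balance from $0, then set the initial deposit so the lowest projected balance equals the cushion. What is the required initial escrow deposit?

Cushion = 2 × $1,241.25 = $2,482.50
Trial balance (start $0, +$1,241.25 each month, − disbursements):
  Sep: +$1,241.25 − $3,153.18 → -$1,911.93
  Oct: +$1,241.25 − $1,352.04 → -$2,022.72
  Nov: +$1,241.25 − $930.24 → -$1,711.71
  Dec: +$1,241.25 − $3,153.18 → -$3,623.64
  Jan: +$1,241.25 → -$2,382.39
  Feb: +$1,241.25 → -$1,141.14
  Mar: +$1,241.25 − $3,153.18 → -$3,053.07
  Apr: +$1,241.25 → -$1,811.82
  May: +$1,241.25 → -$570.57
  Jun: +$1,241.25 − $3,153.18 → -$2,482.50
  Jul: +$1,241.25 → -$1,241.25
  Aug: +$1,241.25 → $0.00
Lowest trial balance = -$3,623.64 (Dec)
Initial deposit = cushion − low point = $2,482.50 − (-$3,623.64) = $6,106.14

$6,106.14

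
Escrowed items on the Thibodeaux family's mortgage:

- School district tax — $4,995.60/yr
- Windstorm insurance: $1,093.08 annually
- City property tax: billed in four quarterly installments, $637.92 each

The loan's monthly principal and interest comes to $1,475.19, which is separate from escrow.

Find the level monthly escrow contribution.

$720.03

School district tax: $4,995.60 per year
Windstorm insurance: $1,093.08 per year
City property tax: $637.92 × 4 = $2,551.68 per year
Annual escrow total = $4,995.60 + $1,093.08 + $2,551.68 = $8,640.36
Per month = $8,640.36 ÷ 12 = $720.03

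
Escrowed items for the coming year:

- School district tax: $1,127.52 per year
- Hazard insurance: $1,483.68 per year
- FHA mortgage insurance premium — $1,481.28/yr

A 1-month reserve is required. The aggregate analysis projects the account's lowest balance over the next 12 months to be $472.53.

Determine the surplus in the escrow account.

School district tax = $1,127.52
Hazard insurance = $1,483.68
FHA mortgage insurance premium = $1,481.28
Annual escrow total = $4,092.48
Monthly escrow = $4,092.48 / 12 = $341.04
Required cushion = 1 × $341.04 = $341.04
Surplus = $472.53 − $341.04 = $131.49

$131.49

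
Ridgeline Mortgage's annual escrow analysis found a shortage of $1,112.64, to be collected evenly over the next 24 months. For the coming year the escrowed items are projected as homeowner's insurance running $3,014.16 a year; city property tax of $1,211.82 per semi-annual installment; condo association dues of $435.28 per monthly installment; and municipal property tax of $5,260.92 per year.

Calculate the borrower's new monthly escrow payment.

Homeowner's insurance — $3,014.16 per year
City property tax — $1,211.82 × 2 = $2,423.64 per year
Condo association dues — $435.28 × 12 = $5,223.36 per year
Municipal property tax — $5,260.92 per year
Yearly total = $3,014.16 + $2,423.64 + $5,223.36 + $5,260.92 = $15,922.08
Monthly = $15,922.08 / 12 = $1,326.84
Shortage per month = $1,112.64 / 24 = $46.36
Adjusted monthly = $1,326.84 + $46.36 = $1,373.20

$1,373.20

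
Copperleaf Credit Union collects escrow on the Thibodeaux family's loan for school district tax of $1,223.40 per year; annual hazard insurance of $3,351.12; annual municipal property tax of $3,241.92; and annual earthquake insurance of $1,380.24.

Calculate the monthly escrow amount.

$766.39

School district tax = $1,223.40 annually
Hazard insurance = $3,351.12 annually
Municipal property tax = $3,241.92 annually
Earthquake insurance = $1,380.24 annually
Combined annual = $9,196.68
Per month = $9,196.68 / 12 = $766.39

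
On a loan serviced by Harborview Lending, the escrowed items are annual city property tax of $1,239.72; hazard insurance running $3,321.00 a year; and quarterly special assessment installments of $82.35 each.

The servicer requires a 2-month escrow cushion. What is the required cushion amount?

$815.02

City property tax = $1,239.72 per year
Hazard insurance = $3,321.00 per year
Special assessment = $82.35 × 4 = $329.40 per year
Total annual escrow = $1,239.72 + $3,321.00 + $329.40 = $4,890.12
Monthly escrow = $4,890.12 / 12 = $407.51
Cushion = 2 × $407.51 = $815.02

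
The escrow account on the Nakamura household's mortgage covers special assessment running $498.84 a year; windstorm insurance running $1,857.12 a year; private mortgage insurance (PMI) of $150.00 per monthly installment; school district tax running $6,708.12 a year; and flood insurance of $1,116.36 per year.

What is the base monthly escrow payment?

$998.37

Special assessment — $498.84 per year
Windstorm insurance — $1,857.12 per year
Private mortgage insurance (PMI) — $150.00 × 12 = $1,800.00 per year
School district tax — $6,708.12 per year
Flood insurance — $1,116.36 per year
Total annual escrow = $498.84 + $1,857.12 + $1,800.00 + $6,708.12 + $1,116.36 = $11,980.44
Monthly escrow = $11,980.44 / 12 = $998.37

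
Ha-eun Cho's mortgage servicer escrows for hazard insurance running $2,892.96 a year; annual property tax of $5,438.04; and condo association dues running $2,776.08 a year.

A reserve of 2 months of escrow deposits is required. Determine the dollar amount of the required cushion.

$1,851.18

Hazard insurance = $2,892.96
Property tax = $5,438.04
Condo association dues = $2,776.08
Annual escrow total = $2,892.96 + $5,438.04 + $2,776.08 = $11,107.08
Monthly escrow = $11,107.08 / 12 = $925.59
Reserve = 2 × $925.59 = $1,851.18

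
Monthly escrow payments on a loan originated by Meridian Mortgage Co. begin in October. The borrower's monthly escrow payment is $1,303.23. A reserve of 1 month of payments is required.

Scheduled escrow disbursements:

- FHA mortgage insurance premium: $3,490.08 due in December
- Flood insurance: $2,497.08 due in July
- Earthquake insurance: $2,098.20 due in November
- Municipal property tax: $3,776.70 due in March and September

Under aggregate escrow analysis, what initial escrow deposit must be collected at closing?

$2,981.82

Cushion = 1 × $1,303.23 = $1,303.23
Trial balance (start $0, +$1,303.23 each month, − disbursements):
  Oct: +$1,303.23 → $1,303.23
  Nov: +$1,303.23 − $2,098.20 → $508.26
  Dec: +$1,303.23 − $3,490.08 → -$1,678.59
  Jan: +$1,303.23 → -$375.36
  Feb: +$1,303.23 → $927.87
  Mar: +$1,303.23 − $3,776.70 → -$1,545.60
  Apr: +$1,303.23 → -$242.37
  May: +$1,303.23 → $1,060.86
  Jun: +$1,303.23 → $2,364.09
  Jul: +$1,303.23 − $2,497.08 → $1,170.24
  Aug: +$1,303.23 → $2,473.47
  Sep: +$1,303.23 − $3,776.70 → $0.00
Lowest trial balance = -$1,678.59 (Dec)
Initial deposit = cushion − low point = $1,303.23 − (-$1,678.59) = $2,981.82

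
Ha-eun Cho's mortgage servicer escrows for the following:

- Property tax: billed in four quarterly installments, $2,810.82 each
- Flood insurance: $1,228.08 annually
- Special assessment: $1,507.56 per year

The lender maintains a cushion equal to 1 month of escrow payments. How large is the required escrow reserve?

Property tax = $2,810.82 × 4 = $11,243.28
Flood insurance = $1,228.08
Special assessment = $1,507.56
Total annual escrow = $13,978.92
Per month = $13,978.92 / 12 = $1,164.91
Cushion = 1 × $1,164.91 = $1,164.91

$1,164.91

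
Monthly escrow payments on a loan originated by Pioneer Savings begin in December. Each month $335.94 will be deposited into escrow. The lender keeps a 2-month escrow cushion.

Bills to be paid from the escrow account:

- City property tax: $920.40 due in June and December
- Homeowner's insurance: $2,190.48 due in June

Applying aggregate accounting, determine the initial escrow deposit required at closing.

Cushion = 2 × $335.94 = $671.88
Trial balance (start $0, +$335.94 each month, − disbursements):
  Dec: +$335.94 − $920.40 → -$584.46
  Jan: +$335.94 → -$248.52
  Feb: +$335.94 → $87.42
  Mar: +$335.94 → $423.36
  Apr: +$335.94 → $759.30
  May: +$335.94 → $1,095.24
  Jun: +$335.94 − $3,110.88 → -$1,679.70
  Jul: +$335.94 → -$1,343.76
  Aug: +$335.94 → -$1,007.82
  Sep: +$335.94 → -$671.88
  Oct: +$335.94 → -$335.94
  Nov: +$335.94 → $0.00
Lowest trial balance = -$1,679.70 (Jun)
Initial deposit = cushion − low point = $671.88 − (-$1,679.70) = $2,351.58

$2,351.58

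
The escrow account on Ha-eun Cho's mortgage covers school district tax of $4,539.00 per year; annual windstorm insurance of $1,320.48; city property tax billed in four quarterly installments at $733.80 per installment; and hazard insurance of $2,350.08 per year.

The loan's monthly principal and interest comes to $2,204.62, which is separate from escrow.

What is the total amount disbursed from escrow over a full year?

School district tax — $4,539.00 annually
Windstorm insurance — $1,320.48 annually
City property tax — $733.80 × 4 = $2,935.20 annually
Hazard insurance — $2,350.08 annually
Total annual escrow = $4,539.00 + $1,320.48 + $2,935.20 + $2,350.08 = $11,144.76

$11,144.76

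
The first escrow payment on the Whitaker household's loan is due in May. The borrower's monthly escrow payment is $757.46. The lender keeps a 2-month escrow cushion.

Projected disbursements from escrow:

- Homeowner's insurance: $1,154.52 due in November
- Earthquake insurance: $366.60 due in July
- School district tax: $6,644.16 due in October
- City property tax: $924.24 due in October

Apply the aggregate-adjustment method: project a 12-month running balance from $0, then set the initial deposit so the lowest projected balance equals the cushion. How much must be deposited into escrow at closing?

Cushion = 2 × $757.46 = $1,514.92
Trial balance (start $0, +$757.46 each month, − disbursements):
  May: +$757.46 → $757.46
  Jun: +$757.46 → $1,514.92
  Jul: +$757.46 − $366.60 → $1,905.78
  Aug: +$757.46 → $2,663.24
  Sep: +$757.46 → $3,420.70
  Oct: +$757.46 − $7,568.40 → -$3,390.24
  Nov: +$757.46 − $1,154.52 → -$3,787.30
  Dec: +$757.46 → -$3,029.84
  Jan: +$757.46 → -$2,272.38
  Feb: +$757.46 → -$1,514.92
  Mar: +$757.46 → -$757.46
  Apr: +$757.46 → $0.00
Lowest trial balance = -$3,787.30 (Nov)
Initial deposit = cushion − low point = $1,514.92 − (-$3,787.30) = $5,302.22

$5,302.22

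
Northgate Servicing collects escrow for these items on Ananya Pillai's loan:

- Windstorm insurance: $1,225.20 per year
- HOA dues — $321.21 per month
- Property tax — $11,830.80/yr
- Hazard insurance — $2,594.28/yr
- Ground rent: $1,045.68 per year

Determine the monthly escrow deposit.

Windstorm insurance: $1,225.20 annually
HOA dues: $321.21 × 12 = $3,854.52 annually
Property tax: $11,830.80 annually
Hazard insurance: $2,594.28 annually
Ground rent: $1,045.68 annually
Annual escrow total = $1,225.20 + $3,854.52 + $11,830.80 + $2,594.28 + $1,045.68 = $20,550.48
Monthly escrow = $20,550.48 ÷ 12 = $1,712.54

$1,712.54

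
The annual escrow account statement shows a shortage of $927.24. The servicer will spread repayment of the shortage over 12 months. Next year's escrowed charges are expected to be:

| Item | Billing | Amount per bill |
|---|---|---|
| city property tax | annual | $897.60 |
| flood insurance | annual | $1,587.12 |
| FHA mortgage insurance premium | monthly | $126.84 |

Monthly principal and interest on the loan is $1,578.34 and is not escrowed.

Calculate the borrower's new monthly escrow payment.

City property tax: $897.60
Flood insurance: $1,587.12
FHA mortgage insurance premium: $126.84 × 12 = $1,522.08
Combined annual = $4,006.80
Monthly = $4,006.80 ÷ 12 = $333.90
Shortage spread = $927.24 / 12 = $77.27/mo
New monthly escrow = $333.90 + $77.27 = $411.17

$411.17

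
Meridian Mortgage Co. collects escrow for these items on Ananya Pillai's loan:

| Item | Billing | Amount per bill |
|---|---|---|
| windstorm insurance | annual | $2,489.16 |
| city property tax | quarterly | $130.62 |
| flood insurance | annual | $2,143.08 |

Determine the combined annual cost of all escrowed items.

Windstorm insurance = $2,489.16 per year
City property tax = $130.62 × 4 = $522.48 per year
Flood insurance = $2,143.08 per year
Total annual escrow = $2,489.16 + $522.48 + $2,143.08 = $5,154.72

$5,154.72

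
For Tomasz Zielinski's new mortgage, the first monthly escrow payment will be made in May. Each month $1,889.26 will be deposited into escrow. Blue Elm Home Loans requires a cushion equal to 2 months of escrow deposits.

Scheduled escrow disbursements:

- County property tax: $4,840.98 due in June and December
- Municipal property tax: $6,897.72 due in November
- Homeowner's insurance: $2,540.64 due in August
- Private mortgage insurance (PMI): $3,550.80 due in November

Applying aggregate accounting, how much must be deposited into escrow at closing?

$11,335.56

Cushion = 2 × $1,889.26 = $3,778.52
Trial balance (start $0, +$1,889.26 each month, − disbursements):
  May: +$1,889.26 → $1,889.26
  Jun: +$1,889.26 − $4,840.98 → -$1,062.46
  Jul: +$1,889.26 → $826.80
  Aug: +$1,889.26 − $2,540.64 → $175.42
  Sep: +$1,889.26 → $2,064.68
  Oct: +$1,889.26 → $3,953.94
  Nov: +$1,889.26 − $10,448.52 → -$4,605.32
  Dec: +$1,889.26 − $4,840.98 → -$7,557.04
  Jan: +$1,889.26 → -$5,667.78
  Feb: +$1,889.26 → -$3,778.52
  Mar: +$1,889.26 → -$1,889.26
  Apr: +$1,889.26 → $0.00
Lowest trial balance = -$7,557.04 (Dec)
Initial deposit = cushion − low point = $3,778.52 − (-$7,557.04) = $11,335.56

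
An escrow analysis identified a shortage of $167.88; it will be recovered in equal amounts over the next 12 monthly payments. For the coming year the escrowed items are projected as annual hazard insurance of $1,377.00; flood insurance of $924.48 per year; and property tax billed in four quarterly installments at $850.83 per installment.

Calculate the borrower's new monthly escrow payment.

$489.39

Hazard insurance: $1,377.00 annually
Flood insurance: $924.48 annually
Property tax: $850.83 × 4 = $3,403.32 annually
Annual escrow total = $5,704.80
Monthly escrow = $5,704.80 / 12 = $475.40
Shortage per month = $167.88 ÷ 12 = $13.99
New monthly escrow = $475.40 + $13.99 = $489.39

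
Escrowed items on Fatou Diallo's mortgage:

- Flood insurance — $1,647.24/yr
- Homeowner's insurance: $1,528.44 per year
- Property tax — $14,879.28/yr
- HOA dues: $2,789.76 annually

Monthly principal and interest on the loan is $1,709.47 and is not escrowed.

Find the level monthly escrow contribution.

$1,737.06

Flood insurance — $1,647.24 per year
Homeowner's insurance — $1,528.44 per year
Property tax — $14,879.28 per year
HOA dues — $2,789.76 per year
Annual escrow total = $20,844.72
Monthly escrow = $20,844.72 ÷ 12 = $1,737.06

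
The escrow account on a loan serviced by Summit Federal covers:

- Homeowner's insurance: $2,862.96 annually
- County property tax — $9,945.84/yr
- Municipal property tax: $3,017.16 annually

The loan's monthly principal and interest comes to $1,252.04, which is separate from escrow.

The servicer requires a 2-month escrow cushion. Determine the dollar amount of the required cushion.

Homeowner's insurance = $2,862.96 annually
County property tax = $9,945.84 annually
Municipal property tax = $3,017.16 annually
Combined annual = $15,825.96
Base monthly escrow = $15,825.96 ÷ 12 = $1,318.83
Cushion = 2 × $1,318.83 = $2,637.66

$2,637.66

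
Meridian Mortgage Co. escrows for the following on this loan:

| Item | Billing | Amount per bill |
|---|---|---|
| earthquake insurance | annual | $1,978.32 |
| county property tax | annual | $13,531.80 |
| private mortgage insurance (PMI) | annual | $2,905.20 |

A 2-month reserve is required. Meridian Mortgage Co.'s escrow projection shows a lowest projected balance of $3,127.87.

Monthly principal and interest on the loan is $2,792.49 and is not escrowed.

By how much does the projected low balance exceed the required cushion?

Earthquake insurance = $1,978.32/yr
County property tax = $13,531.80/yr
Private mortgage insurance (PMI) = $2,905.20/yr
Annual escrow total = $18,415.32
Monthly = $18,415.32 / 12 = $1,534.61
Required reserve = 2 × $1,534.61 = $3,069.22
Surplus = $3,127.87 − $3,069.22 = $58.65

$58.65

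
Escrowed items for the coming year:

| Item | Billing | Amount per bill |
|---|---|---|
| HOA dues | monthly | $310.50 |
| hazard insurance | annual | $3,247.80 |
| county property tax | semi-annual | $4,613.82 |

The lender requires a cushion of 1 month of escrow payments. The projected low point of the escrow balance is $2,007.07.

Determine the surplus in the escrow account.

$656.95

HOA dues = $310.50 × 12 = $3,726.00 annually
Hazard insurance = $3,247.80 annually
County property tax = $4,613.82 × 2 = $9,227.64 annually
Yearly total = $3,726.00 + $3,247.80 + $9,227.64 = $16,201.44
Monthly = $16,201.44 / 12 = $1,350.12
Cushion = 1 × $1,350.12 = $1,350.12
Excess over cushion: $2,007.07 − $1,350.12 = $656.95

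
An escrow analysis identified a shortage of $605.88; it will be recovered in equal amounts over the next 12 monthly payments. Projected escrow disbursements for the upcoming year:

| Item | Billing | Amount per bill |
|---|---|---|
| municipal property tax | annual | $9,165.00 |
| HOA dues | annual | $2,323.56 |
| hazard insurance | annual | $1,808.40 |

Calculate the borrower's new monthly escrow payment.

$1,158.57

Municipal property tax: $9,165.00
HOA dues: $2,323.56
Hazard insurance: $1,808.40
Yearly total = $9,165.00 + $2,323.56 + $1,808.40 = $13,296.96
Per month = $13,296.96 / 12 = $1,108.08
Monthly shortage recovery: $605.88 / 12 = $50.49
Adjusted monthly = $1,108.08 + $50.49 = $1,158.57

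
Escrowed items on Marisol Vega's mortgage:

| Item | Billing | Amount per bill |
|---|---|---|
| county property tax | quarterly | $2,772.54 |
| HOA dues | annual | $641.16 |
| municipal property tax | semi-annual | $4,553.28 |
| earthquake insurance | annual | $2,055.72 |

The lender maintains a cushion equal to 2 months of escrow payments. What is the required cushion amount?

$3,815.60

County property tax — $2,772.54 × 4 = $11,090.16
HOA dues — $641.16
Municipal property tax — $4,553.28 × 2 = $9,106.56
Earthquake insurance — $2,055.72
Annual escrow total = $22,893.60
Monthly escrow = $22,893.60 ÷ 12 = $1,907.80
Reserve = 2 × $1,907.80 = $3,815.60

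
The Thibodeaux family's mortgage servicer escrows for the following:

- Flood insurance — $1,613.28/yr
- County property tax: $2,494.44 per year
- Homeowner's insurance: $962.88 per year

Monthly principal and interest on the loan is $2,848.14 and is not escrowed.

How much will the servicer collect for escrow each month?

Flood insurance: $1,613.28 per year
County property tax: $2,494.44 per year
Homeowner's insurance: $962.88 per year
Combined annual = $1,613.28 + $2,494.44 + $962.88 = $5,070.60
Base monthly escrow = $5,070.60 ÷ 12 = $422.55

$422.55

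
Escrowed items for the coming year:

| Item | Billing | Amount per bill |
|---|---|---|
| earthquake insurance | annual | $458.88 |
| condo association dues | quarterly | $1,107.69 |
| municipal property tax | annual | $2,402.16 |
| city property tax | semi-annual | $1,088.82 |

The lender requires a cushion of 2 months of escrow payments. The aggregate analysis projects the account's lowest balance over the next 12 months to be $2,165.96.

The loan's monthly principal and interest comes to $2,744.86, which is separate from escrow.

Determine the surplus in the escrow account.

$587.72

Earthquake insurance — $458.88/yr
Condo association dues — $1,107.69 × 4 = $4,430.76/yr
Municipal property tax — $2,402.16/yr
City property tax — $1,088.82 × 2 = $2,177.64/yr
Yearly total = $458.88 + $4,430.76 + $2,402.16 + $2,177.64 = $9,469.44
Per month = $9,469.44 / 12 = $789.12
Required reserve = 2 × $789.12 = $1,578.24
Surplus = $2,165.96 − $1,578.24 = $587.72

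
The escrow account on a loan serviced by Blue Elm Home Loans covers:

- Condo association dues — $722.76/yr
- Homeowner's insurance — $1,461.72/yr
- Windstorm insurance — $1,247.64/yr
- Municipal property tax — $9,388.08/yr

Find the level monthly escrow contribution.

$1,068.35

Condo association dues — $722.76/yr
Homeowner's insurance — $1,461.72/yr
Windstorm insurance — $1,247.64/yr
Municipal property tax — $9,388.08/yr
Total per year = $12,820.20
Base monthly escrow = $12,820.20 ÷ 12 = $1,068.35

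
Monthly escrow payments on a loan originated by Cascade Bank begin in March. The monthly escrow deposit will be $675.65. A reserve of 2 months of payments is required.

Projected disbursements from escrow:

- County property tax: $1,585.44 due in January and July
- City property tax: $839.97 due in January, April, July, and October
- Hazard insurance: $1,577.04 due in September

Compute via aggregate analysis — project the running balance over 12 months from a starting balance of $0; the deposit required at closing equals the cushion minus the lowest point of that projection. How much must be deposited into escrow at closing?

$2,026.95

Cushion = 2 × $675.65 = $1,351.30
Trial balance (start $0, +$675.65 each month, − disbursements):
  Mar: +$675.65 → $675.65
  Apr: +$675.65 − $839.97 → $511.33
  May: +$675.65 → $1,186.98
  Jun: +$675.65 → $1,862.63
  Jul: +$675.65 − $2,425.41 → $112.87
  Aug: +$675.65 → $788.52
  Sep: +$675.65 − $1,577.04 → -$112.87
  Oct: +$675.65 − $839.97 → -$277.19
  Nov: +$675.65 → $398.46
  Dec: +$675.65 → $1,074.11
  Jan: +$675.65 − $2,425.41 → -$675.65
  Feb: +$675.65 → $0.00
Lowest trial balance = -$675.65 (Jan)
Initial deposit = cushion − low point = $1,351.30 − (-$675.65) = $2,026.95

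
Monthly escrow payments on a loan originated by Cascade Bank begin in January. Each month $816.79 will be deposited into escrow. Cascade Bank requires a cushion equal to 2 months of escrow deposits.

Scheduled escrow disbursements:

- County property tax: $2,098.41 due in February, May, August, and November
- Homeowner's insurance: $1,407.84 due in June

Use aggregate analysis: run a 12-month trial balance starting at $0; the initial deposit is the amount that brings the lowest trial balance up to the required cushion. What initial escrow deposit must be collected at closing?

$2,802.33

Cushion = 2 × $816.79 = $1,633.58
Trial balance (start $0, +$816.79 each month, − disbursements):
  Jan: +$816.79 → $816.79
  Feb: +$816.79 − $2,098.41 → -$464.83
  Mar: +$816.79 → $351.96
  Apr: +$816.79 → $1,168.75
  May: +$816.79 − $2,098.41 → -$112.87
  Jun: +$816.79 − $1,407.84 → -$703.92
  Jul: +$816.79 → $112.87
  Aug: +$816.79 − $2,098.41 → -$1,168.75
  Sep: +$816.79 → -$351.96
  Oct: +$816.79 → $464.83
  Nov: +$816.79 − $2,098.41 → -$816.79
  Dec: +$816.79 → $0.00
Lowest trial balance = -$1,168.75 (Aug)
Initial deposit = cushion − low point = $1,633.58 − (-$1,168.75) = $2,802.33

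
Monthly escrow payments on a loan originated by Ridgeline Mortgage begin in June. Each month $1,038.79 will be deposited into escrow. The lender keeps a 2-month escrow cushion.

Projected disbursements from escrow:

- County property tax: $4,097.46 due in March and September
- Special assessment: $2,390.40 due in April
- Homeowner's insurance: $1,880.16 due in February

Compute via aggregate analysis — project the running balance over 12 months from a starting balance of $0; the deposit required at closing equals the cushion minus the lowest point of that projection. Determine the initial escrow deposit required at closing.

Cushion = 2 × $1,038.79 = $2,077.58
Trial balance (start $0, +$1,038.79 each month, − disbursements):
  Jun: +$1,038.79 → $1,038.79
  Jul: +$1,038.79 → $2,077.58
  Aug: +$1,038.79 → $3,116.37
  Sep: +$1,038.79 − $4,097.46 → $57.70
  Oct: +$1,038.79 → $1,096.49
  Nov: +$1,038.79 → $2,135.28
  Dec: +$1,038.79 → $3,174.07
  Jan: +$1,038.79 → $4,212.86
  Feb: +$1,038.79 − $1,880.16 → $3,371.49
  Mar: +$1,038.79 − $4,097.46 → $312.82
  Apr: +$1,038.79 − $2,390.40 → -$1,038.79
  May: +$1,038.79 → $0.00
Lowest trial balance = -$1,038.79 (Apr)
Initial deposit = cushion − low point = $2,077.58 − (-$1,038.79) = $3,116.37

$3,116.37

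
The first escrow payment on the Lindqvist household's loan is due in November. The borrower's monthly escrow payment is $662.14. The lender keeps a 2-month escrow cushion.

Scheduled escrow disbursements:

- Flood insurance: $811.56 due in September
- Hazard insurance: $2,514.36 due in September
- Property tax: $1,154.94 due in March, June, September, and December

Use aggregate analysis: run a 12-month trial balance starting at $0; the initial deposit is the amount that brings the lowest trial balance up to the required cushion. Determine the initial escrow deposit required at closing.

$1,986.42

Cushion = 2 × $662.14 = $1,324.28
Trial balance (start $0, +$662.14 each month, − disbursements):
  Nov: +$662.14 → $662.14
  Dec: +$662.14 − $1,154.94 → $169.34
  Jan: +$662.14 → $831.48
  Feb: +$662.14 → $1,493.62
  Mar: +$662.14 − $1,154.94 → $1,000.82
  Apr: +$662.14 → $1,662.96
  May: +$662.14 → $2,325.10
  Jun: +$662.14 − $1,154.94 → $1,832.30
  Jul: +$662.14 → $2,494.44
  Aug: +$662.14 → $3,156.58
  Sep: +$662.14 − $4,480.86 → -$662.14
  Oct: +$662.14 → $0.00
Lowest trial balance = -$662.14 (Sep)
Initial deposit = cushion − low point = $1,324.28 − (-$662.14) = $1,986.42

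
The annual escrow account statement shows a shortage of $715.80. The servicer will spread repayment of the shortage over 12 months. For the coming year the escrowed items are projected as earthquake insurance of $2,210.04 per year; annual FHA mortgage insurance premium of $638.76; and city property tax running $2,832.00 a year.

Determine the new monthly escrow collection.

$533.05

Earthquake insurance: $2,210.04 annually
FHA mortgage insurance premium: $638.76 annually
City property tax: $2,832.00 annually
Total annual escrow = $2,210.04 + $638.76 + $2,832.00 = $5,680.80
Monthly escrow = $5,680.80 / 12 = $473.40
Shortage spread = $715.80 / 12 = $59.65/mo
Adjusted monthly = $473.40 + $59.65 = $533.05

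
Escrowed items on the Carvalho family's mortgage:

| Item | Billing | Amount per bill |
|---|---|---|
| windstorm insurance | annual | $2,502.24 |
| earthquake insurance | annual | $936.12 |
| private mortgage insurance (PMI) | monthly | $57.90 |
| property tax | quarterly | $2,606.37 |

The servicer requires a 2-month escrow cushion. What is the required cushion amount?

Windstorm insurance = $2,502.24 annually
Earthquake insurance = $936.12 annually
Private mortgage insurance (PMI) = $57.90 × 12 = $694.80 annually
Property tax = $2,606.37 × 4 = $10,425.48 annually
Annual escrow total = $2,502.24 + $936.12 + $694.80 + $10,425.48 = $14,558.64
Monthly = $14,558.64 / 12 = $1,213.22
Required cushion = 2 × $1,213.22 = $2,426.44

$2,426.44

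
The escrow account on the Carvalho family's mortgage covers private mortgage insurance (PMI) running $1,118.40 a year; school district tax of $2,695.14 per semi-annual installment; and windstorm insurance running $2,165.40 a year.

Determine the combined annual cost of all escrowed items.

$8,674.08

Private mortgage insurance (PMI) = $1,118.40/yr
School district tax = $2,695.14 × 2 = $5,390.28/yr
Windstorm insurance = $2,165.40/yr
Combined annual = $1,118.40 + $5,390.28 + $2,165.40 = $8,674.08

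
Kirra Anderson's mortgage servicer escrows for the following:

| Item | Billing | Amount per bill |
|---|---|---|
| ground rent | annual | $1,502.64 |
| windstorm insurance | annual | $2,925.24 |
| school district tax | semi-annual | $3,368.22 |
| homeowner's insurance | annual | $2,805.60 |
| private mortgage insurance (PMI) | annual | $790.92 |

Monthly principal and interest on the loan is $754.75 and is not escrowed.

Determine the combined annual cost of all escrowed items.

Ground rent: $1,502.64 per year
Windstorm insurance: $2,925.24 per year
School district tax: $3,368.22 × 2 = $6,736.44 per year
Homeowner's insurance: $2,805.60 per year
Private mortgage insurance (PMI): $790.92 per year
Total per year = $1,502.64 + $2,925.24 + $6,736.44 + $2,805.60 + $790.92 = $14,760.84

$14,760.84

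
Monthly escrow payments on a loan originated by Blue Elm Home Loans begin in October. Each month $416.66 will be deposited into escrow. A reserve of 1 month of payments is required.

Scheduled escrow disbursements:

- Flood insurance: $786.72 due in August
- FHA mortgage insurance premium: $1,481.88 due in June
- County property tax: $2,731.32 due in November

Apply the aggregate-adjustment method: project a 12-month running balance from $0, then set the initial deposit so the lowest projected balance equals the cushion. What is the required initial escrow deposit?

Cushion = 1 × $416.66 = $416.66
Trial balance (start $0, +$416.66 each month, − disbursements):
  Oct: +$416.66 → $416.66
  Nov: +$416.66 − $2,731.32 → -$1,898.00
  Dec: +$416.66 → -$1,481.34
  Jan: +$416.66 → -$1,064.68
  Feb: +$416.66 → -$648.02
  Mar: +$416.66 → -$231.36
  Apr: +$416.66 → $185.30
  May: +$416.66 → $601.96
  Jun: +$416.66 − $1,481.88 → -$463.26
  Jul: +$416.66 → -$46.60
  Aug: +$416.66 − $786.72 → -$416.66
  Sep: +$416.66 → $0.00
Lowest trial balance = -$1,898.00 (Nov)
Initial deposit = cushion − low point = $416.66 − (-$1,898.00) = $2,314.66

$2,314.66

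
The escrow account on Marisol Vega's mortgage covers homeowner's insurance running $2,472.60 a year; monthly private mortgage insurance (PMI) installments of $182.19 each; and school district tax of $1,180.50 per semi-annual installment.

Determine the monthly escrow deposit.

Homeowner's insurance — $2,472.60
Private mortgage insurance (PMI) — $182.19 × 12 = $2,186.28
School district tax — $1,180.50 × 2 = $2,361.00
Combined annual = $2,472.60 + $2,186.28 + $2,361.00 = $7,019.88
Monthly = $7,019.88 / 12 = $584.99

$584.99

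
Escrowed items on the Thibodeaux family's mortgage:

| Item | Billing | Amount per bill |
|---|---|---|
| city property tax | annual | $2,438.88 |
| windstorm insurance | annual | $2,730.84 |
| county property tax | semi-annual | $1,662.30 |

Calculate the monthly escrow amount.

$707.86

City property tax: $2,438.88 per year
Windstorm insurance: $2,730.84 per year
County property tax: $1,662.30 × 2 = $3,324.60 per year
Annual escrow total = $2,438.88 + $2,730.84 + $3,324.60 = $8,494.32
Monthly = $8,494.32 / 12 = $707.86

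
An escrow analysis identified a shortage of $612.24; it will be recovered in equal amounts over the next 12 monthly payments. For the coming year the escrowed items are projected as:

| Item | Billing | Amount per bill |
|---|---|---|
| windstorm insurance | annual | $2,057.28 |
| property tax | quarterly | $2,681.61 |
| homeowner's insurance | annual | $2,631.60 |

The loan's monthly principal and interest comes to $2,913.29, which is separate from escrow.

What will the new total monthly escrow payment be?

Windstorm insurance: $2,057.28 per year
Property tax: $2,681.61 × 4 = $10,726.44 per year
Homeowner's insurance: $2,631.60 per year
Total annual escrow = $2,057.28 + $10,726.44 + $2,631.60 = $15,415.32
Monthly = $15,415.32 / 12 = $1,284.61
Shortage spread = $612.24 ÷ 12 = $51.02/mo
New monthly escrow = $1,284.61 + $51.02 = $1,335.63

$1,335.63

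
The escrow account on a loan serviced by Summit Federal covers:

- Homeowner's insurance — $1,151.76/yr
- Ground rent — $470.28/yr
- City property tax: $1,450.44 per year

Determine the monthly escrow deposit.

$256.04

Homeowner's insurance — $1,151.76/yr
Ground rent — $470.28/yr
City property tax — $1,450.44/yr
Total annual escrow = $3,072.48
Monthly = $3,072.48 ÷ 12 = $256.04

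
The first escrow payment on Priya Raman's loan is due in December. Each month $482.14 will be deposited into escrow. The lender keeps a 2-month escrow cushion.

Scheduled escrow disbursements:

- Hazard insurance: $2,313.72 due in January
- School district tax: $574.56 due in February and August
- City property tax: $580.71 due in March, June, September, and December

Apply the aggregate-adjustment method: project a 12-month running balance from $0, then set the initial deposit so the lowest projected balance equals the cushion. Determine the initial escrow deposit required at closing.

Cushion = 2 × $482.14 = $964.28
Trial balance (start $0, +$482.14 each month, − disbursements):
  Dec: +$482.14 − $580.71 → -$98.57
  Jan: +$482.14 − $2,313.72 → -$1,930.15
  Feb: +$482.14 − $574.56 → -$2,022.57
  Mar: +$482.14 − $580.71 → -$2,121.14
  Apr: +$482.14 → -$1,639.00
  May: +$482.14 → -$1,156.86
  Jun: +$482.14 − $580.71 → -$1,255.43
  Jul: +$482.14 → -$773.29
  Aug: +$482.14 − $574.56 → -$865.71
  Sep: +$482.14 − $580.71 → -$964.28
  Oct: +$482.14 → -$482.14
  Nov: +$482.14 → $0.00
Lowest trial balance = -$2,121.14 (Mar)
Initial deposit = cushion − low point = $964.28 − (-$2,121.14) = $3,085.42

$3,085.42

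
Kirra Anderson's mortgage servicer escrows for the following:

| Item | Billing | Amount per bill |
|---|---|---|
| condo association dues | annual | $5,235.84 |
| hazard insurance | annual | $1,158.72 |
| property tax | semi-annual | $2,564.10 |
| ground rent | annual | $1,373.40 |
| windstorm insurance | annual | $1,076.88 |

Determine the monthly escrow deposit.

$1,164.42

Condo association dues: $5,235.84
Hazard insurance: $1,158.72
Property tax: $2,564.10 × 2 = $5,128.20
Ground rent: $1,373.40
Windstorm insurance: $1,076.88
Annual escrow total = $5,235.84 + $1,158.72 + $5,128.20 + $1,373.40 + $1,076.88 = $13,973.04
Monthly escrow = $13,973.04 ÷ 12 = $1,164.42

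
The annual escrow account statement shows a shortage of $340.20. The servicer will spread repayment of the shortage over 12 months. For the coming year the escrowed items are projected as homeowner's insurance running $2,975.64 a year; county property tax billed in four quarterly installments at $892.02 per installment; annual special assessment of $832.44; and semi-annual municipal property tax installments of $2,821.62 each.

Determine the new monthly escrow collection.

Homeowner's insurance — $2,975.64 annually
County property tax — $892.02 × 4 = $3,568.08 annually
Special assessment — $832.44 annually
Municipal property tax — $2,821.62 × 2 = $5,643.24 annually
Combined annual = $2,975.64 + $3,568.08 + $832.44 + $5,643.24 = $13,019.40
Monthly escrow = $13,019.40 / 12 = $1,084.95
Shortage spread = $340.20 ÷ 12 = $28.35/mo
New monthly escrow = $1,084.95 + $28.35 = $1,113.30

$1,113.30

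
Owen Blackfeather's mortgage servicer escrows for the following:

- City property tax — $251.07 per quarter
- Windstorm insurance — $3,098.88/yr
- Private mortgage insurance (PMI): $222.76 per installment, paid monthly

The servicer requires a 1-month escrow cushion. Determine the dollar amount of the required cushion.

City property tax: $251.07 × 4 = $1,004.28
Windstorm insurance: $3,098.88
Private mortgage insurance (PMI): $222.76 × 12 = $2,673.12
Total annual escrow = $1,004.28 + $3,098.88 + $2,673.12 = $6,776.28
Base monthly escrow = $6,776.28 / 12 = $564.69
Required cushion = 1 × $564.69 = $564.69

$564.69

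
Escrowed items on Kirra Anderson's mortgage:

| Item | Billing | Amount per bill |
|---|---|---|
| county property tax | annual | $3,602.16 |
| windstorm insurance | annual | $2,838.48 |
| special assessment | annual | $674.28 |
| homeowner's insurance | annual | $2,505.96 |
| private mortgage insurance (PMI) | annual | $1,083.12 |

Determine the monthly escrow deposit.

County property tax — $3,602.16/yr
Windstorm insurance — $2,838.48/yr
Special assessment — $674.28/yr
Homeowner's insurance — $2,505.96/yr
Private mortgage insurance (PMI) — $1,083.12/yr
Yearly total = $10,704.00
Base monthly escrow = $10,704.00 / 12 = $892.00

$892.00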